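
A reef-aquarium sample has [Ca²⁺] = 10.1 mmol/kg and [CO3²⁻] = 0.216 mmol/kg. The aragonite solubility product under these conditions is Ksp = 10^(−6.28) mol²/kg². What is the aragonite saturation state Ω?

Ω = 4.16

Ksp = 10^(−6.28) = 5.248×10^-7
Ω = [Ca²⁺][CO3²⁻]/Ksp = (10.1×10^-3)(0.216×10^-3) / 5.248×10^-7 = 4.16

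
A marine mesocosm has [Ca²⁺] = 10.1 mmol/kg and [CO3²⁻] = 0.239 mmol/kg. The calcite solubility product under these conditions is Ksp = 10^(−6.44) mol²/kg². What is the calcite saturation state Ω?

Ksp = 10^(−6.44) = 3.631×10^-7
Ω = [Ca²⁺][CO3²⁻]/Ksp = (10.1×10^-3)(0.239×10^-3) / 3.631×10^-7 = 6.65

Ω = 6.65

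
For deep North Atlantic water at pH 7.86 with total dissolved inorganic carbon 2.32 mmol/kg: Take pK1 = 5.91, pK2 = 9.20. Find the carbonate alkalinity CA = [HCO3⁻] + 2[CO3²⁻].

CA = [HCO3⁻] + 2[CO3²⁻] = (α₁ + 2α₂)·DIC
At pH 7.86: [H⁺]/K1 = 10^-1.95 = 0.011220, K2/[H⁺] = 10^-1.34 = 0.045709
α₁ = 1/(1 + 0.011220 + 0.045709) = 1/1.0569 = 0.9461; α₂ = α₁·K2/[H⁺] = 0.04325
α₁ + 2α₂ = 1.0326
CA = 1.0326 × 2.32 = 2.40 mmol/kg

CA = 2.40 mmol/kg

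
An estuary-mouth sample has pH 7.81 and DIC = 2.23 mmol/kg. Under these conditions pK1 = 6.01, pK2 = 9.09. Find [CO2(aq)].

[CO2*] = 0.0331 mmol/kg

α₀ = 1 / (1 + K1/[H⁺] + K1K2/[H⁺]²) = 1 / (1 + 10^+1.80 + 10^+0.52)
   = 1 / (1 + 63.096 + 3.3113) = 1/67.407 = 0.01484
[CO2*] = α₀ × DIC = 0.01484 × 2.23 = 0.0331 mmol/kg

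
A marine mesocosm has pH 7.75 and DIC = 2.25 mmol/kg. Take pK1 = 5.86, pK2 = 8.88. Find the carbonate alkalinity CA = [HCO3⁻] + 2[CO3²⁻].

CA = 2.38 mmol/kg

CA = [HCO3⁻] + 2[CO3²⁻] = (α₁ + 2α₂)·DIC
At pH 7.75: [H⁺]/K1 = 10^-1.89 = 0.012882, K2/[H⁺] = 10^-1.13 = 0.074131
α₁ = 1/(1 + 0.012882 + 0.074131) = 1/1.0870 = 0.9200; α₂ = α₁·K2/[H⁺] = 0.06820
α₁ + 2α₂ = 1.0563
CA = 1.0563 × 2.25 = 2.38 mmol/kg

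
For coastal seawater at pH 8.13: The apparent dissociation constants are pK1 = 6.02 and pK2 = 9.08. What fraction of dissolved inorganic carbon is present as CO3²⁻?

α₂ = 0.100

α₂ = 1 / (1 + [H⁺]/K2 + [H⁺]²/(K1K2)) = 1 / (1 + 10^+0.95 + 10^-1.16)
   = 1 / (1 + 8.9125 + 0.069183) = 1/9.9817 = 0.1002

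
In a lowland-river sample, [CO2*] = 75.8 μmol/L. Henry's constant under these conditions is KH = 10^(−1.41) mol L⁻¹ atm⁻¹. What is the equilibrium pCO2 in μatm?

pCO2 = 1950 μatm

KH = 10^(−1.41) = 3.890×10^-2 mol L⁻¹ atm⁻¹
pCO2 = [CO2*]/KH = 75.8×10^-6 / 3.890×10^-2 = 1.95×10^-3 atm = 1950 μatm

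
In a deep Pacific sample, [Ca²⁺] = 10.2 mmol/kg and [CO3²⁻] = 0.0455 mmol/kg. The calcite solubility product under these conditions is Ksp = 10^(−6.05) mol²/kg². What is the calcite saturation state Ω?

Ksp = 10^(−6.05) = 8.913×10^-7
Ω = [Ca²⁺][CO3²⁻]/Ksp = (10.2×10^-3)(0.0455×10^-3) / 8.913×10^-7 = 0.521

Ω = 0.521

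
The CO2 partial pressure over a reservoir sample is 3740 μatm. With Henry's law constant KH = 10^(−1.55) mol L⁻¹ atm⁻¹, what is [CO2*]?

[CO2*] = 105 μmol/L

KH = 10^(−1.55) = 2.818×10^-2 mol L⁻¹ atm⁻¹
[CO2*] = KH · pCO2 = 2.818×10^-2 × 3740×10^-6 atm = 1.05×10^-4 mol/L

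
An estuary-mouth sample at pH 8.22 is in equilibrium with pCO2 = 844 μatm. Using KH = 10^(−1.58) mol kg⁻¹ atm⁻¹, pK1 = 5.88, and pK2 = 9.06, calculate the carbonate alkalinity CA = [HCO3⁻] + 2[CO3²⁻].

CA = 6.26 mmol/kg

[CO2*] = KH · pCO2 = 10^(−1.58) × 844×10^-6 = 2.220×10^-5 mol/kg
α₀ = 1/(1 + K1/[H⁺] + K1K2/[H⁺]²) = 1/(1 + 10^+2.34 + 10^+1.50) = 0.003978
DIC = [CO2*]/α₀ = 2.220×10^-5 / 0.003978 = 5.581 mmol/kg
CA = (α₁ + 2α₂)·DIC = (0.8702 + 2×0.1258) × 5.581 = 6.26 mmol/kg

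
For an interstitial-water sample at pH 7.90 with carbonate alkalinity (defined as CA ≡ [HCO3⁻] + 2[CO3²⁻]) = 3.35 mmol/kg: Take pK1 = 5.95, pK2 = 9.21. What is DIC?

CA = [HCO3⁻] + 2[CO3²⁻] = (α₁ + 2α₂)·DIC
At pH 7.90: [H⁺]/K1 = 10^-1.95 = 0.011220, K2/[H⁺] = 10^-1.31 = 0.048978
α₁ = 1/(1 + 0.011220 + 0.048978) = 1/1.0602 = 0.9432; α₂ = α₁·K2/[H⁺] = 0.04620
α₁ + 2α₂ = 1.0356
DIC = CA / (α₁ + 2α₂) = 3.35 / 1.0356 = 3.23 mmol/kg

DIC = 3.23 mmol/kg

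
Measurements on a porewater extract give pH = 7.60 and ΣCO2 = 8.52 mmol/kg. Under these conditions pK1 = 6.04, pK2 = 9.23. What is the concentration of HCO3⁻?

[HCO3⁻] = 8.11 mmol/kg

α₁ = 1 / (1 + [H⁺]/K1 + K2/[H⁺]) = 1 / (1 + 10^-1.56 + 10^-1.63)
   = 1 / (1 + 0.027542 + 0.023442) = 1/1.0510 = 0.9515
[HCO3⁻] = α₁ × DIC = 0.9515 × 8.52 = 8.11 mmol/kg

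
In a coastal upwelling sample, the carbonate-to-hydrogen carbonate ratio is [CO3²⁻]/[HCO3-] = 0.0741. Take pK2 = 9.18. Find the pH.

pH = 8.05

From K2 = [H⁺][CO3²⁻]/[HCO3-]:  pH = pK2 + log₁₀([CO3²⁻]/[HCO3-])
log₁₀(0.0741) = -1.130
pH = 9.18 + (-1.130) = 8.05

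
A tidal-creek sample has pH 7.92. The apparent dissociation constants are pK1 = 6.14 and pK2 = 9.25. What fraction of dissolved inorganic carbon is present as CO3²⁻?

α₂ = 1 / (1 + [H⁺]/K2 + [H⁺]²/(K1K2)) = 1 / (1 + 10^+1.33 + 10^-0.45)
   = 1 / (1 + 21.380 + 0.35481) = 1/22.734 = 0.04399

α₂ = 0.0440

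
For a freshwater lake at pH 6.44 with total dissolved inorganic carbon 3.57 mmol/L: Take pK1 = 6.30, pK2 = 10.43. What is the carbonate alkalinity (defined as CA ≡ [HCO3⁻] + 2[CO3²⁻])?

CA = [HCO3⁻] + 2[CO3²⁻] = (α₁ + 2α₂)·DIC
At pH 6.44: [H⁺]/K1 = 10^-0.14 = 0.72444, K2/[H⁺] = 10^-3.99 = 0.00010233
α₁ = 1/(1 + 0.72444 + 0.00010233) = 1/1.7245 = 0.5799; α₂ = α₁·K2/[H⁺] = 5.934×10^-5
α₁ + 2α₂ = 0.5800
CA = 0.5800 × 3.57 = 2.07 mmol/L

CA = 2.07 mmol/L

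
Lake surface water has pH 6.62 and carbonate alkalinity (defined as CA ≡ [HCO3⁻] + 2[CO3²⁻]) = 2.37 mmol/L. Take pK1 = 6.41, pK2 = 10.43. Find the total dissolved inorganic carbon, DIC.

CA = [HCO3⁻] + 2[CO3²⁻] = (α₁ + 2α₂)·DIC
At pH 6.62: [H⁺]/K1 = 10^-0.21 = 0.61660, K2/[H⁺] = 10^-3.81 = 0.00015488
α₁ = 1/(1 + 0.61660 + 0.00015488) = 1/1.6167 = 0.6185; α₂ = α₁·K2/[H⁺] = 9.580×10^-5
α₁ + 2α₂ = 0.6187
DIC = CA / (α₁ + 2α₂) = 2.37 / 0.6187 = 3.83 mmol/L

DIC = 3.83 mmol/L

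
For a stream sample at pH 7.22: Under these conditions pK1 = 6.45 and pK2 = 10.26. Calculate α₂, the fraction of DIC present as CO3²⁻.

α₂ = 0.000779

α₂ = 1 / (1 + [H⁺]/K2 + [H⁺]²/(K1K2)) = 1 / (1 + 10^+3.04 + 10^+2.27)
   = 1 / (1 + 1096.5 + 186.21) = 1/1283.7 = 0.0007790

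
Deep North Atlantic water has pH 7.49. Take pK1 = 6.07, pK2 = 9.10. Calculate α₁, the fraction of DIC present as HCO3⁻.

α₁ = 0.941

α₁ = 1 / (1 + [H⁺]/K1 + K2/[H⁺]) = 1 / (1 + 10^-1.42 + 10^-1.61)
   = 1 / (1 + 0.038019 + 0.024547) = 1/1.0626 = 0.9411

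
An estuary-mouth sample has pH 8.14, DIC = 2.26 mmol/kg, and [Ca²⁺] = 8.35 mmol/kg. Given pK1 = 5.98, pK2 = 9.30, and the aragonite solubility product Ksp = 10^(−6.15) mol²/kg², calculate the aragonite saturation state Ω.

Ω = 1.71

α₂ = 1 / (1 + [H⁺]/K2 + [H⁺]²/(K1K2)) = 1 / (1 + 10^+1.16 + 10^-1.00)
   = 1 / (1 + 14.454 + 0.10000) = 1/15.554 = 0.06429
[CO3²⁻] = α₂ × DIC = 0.06429 × 2.26 = 0.1453 mmol/kg
Ksp = 10^(−6.15) = 7.079×10^-7
Ω = [Ca²⁺][CO3²⁻]/Ksp = (8.35×10^-3)(1.453×10^-4) / 7.079×10^-7 = 1.71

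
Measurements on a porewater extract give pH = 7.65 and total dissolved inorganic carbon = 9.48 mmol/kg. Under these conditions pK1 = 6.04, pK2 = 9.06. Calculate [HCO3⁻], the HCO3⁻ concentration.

[HCO3⁻] = 8.91 mmol/kg

α₁ = 1 / (1 + [H⁺]/K1 + K2/[H⁺]) = 1 / (1 + 10^-1.61 + 10^-1.41)
   = 1 / (1 + 0.024547 + 0.038905) = 1/1.0635 = 0.9403
[HCO3⁻] = α₁ × DIC = 0.9403 × 9.48 = 8.91 mmol/kg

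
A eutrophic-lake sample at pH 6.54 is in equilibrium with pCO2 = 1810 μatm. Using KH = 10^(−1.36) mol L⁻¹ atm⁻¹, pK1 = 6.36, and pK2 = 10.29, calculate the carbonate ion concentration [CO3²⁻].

[CO3²⁻] = 0.0213 μmol/L

[CO2*] = KH · pCO2 = 10^(−1.36) × 1810×10^-6 = 7.901×10^-5 mol/L
α₀ = 1/(1 + K1/[H⁺] + K1K2/[H⁺]²) = 1/(1 + 10^+0.18 + 10^-3.57) = 0.3978
DIC = [CO2*]/α₀ = 7.901×10^-5 / 0.3978 = 0.1986 mmol/L
[CO3²⁻] = α₂·DIC; α₂ = 0.0001071, so [CO3²⁻] = 0.0001071 × 0.1986 = 2.13×10^-5 mmol/L = 0.0213 μmol/L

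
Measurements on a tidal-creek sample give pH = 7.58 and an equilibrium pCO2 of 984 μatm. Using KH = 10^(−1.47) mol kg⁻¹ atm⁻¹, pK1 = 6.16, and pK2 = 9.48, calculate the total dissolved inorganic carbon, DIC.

DIC = 0.921 mmol/kg

[CO2*] = KH · pCO2 = 10^(−1.47) × 984×10^-6 = 3.334×10^-5 mol/kg
α₀ = 1/(1 + K1/[H⁺] + K1K2/[H⁺]²) = 1/(1 + 10^+1.42 + 10^-0.48) = 0.03619
DIC = [CO2*]/α₀ = 3.334×10^-5 / 0.03619 = 0.921 mmol/kg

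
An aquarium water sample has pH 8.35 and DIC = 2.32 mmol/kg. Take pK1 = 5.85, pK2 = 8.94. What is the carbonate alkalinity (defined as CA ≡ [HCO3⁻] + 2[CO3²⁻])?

CA = [HCO3⁻] + 2[CO3²⁻] = (α₁ + 2α₂)·DIC
At pH 8.35: [H⁺]/K1 = 10^-2.50 = 0.0031623, K2/[H⁺] = 10^-0.59 = 0.25704
α₁ = 1/(1 + 0.0031623 + 0.25704) = 1/1.2602 = 0.7935; α₂ = α₁·K2/[H⁺] = 0.2040
α₁ + 2α₂ = 1.2015
CA = 1.2015 × 2.32 = 2.79 mmol/kg

CA = 2.79 mmol/kg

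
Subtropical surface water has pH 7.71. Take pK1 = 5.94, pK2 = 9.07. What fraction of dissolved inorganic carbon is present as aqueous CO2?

α₀ = 0.0160

α₀ = 1 / (1 + K1/[H⁺] + K1K2/[H⁺]²) = 1 / (1 + 10^+1.77 + 10^+0.41)
   = 1 / (1 + 58.884 + 2.5704) = 1/62.455 = 0.01601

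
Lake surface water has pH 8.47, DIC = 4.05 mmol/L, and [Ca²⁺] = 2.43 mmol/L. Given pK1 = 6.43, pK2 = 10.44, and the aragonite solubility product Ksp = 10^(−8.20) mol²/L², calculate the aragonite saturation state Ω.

Ω = 16.4

α₂ = 1 / (1 + [H⁺]/K2 + [H⁺]²/(K1K2)) = 1 / (1 + 10^+1.97 + 10^-0.07)
   = 1 / (1 + 93.325 + 0.85114) = 1/95.177 = 0.01051
[CO3²⁻] = α₂ × DIC = 0.01051 × 4.05 = 0.04255 mmol/L
Ksp = 10^(−8.20) = 6.310×10^-9
Ω = [Ca²⁺][CO3²⁻]/Ksp = (2.43×10^-3)(4.255×10^-5) / 6.310×10^-9 = 16.4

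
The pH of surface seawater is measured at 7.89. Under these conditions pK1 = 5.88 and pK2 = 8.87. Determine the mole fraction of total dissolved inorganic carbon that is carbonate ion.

α₂ = 1 / (1 + [H⁺]/K2 + [H⁺]²/(K1K2)) = 1 / (1 + 10^+0.98 + 10^-1.03)
   = 1 / (1 + 9.5499 + 0.093325) = 1/10.643 = 0.09396

α₂ = 0.0940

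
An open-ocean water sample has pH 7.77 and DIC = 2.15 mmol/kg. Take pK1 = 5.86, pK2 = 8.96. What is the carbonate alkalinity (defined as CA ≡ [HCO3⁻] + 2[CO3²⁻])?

CA = 2.25 mmol/kg

CA = [HCO3⁻] + 2[CO3²⁻] = (α₁ + 2α₂)·DIC
At pH 7.77: [H⁺]/K1 = 10^-1.91 = 0.012303, K2/[H⁺] = 10^-1.19 = 0.064565
α₁ = 1/(1 + 0.012303 + 0.064565) = 1/1.0769 = 0.9286; α₂ = α₁·K2/[H⁺] = 0.05996
α₁ + 2α₂ = 1.0485
CA = 1.0485 × 2.15 = 2.25 mmol/kg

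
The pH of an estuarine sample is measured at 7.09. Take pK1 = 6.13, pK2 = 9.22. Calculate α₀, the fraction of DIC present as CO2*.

α₀ = 0.0982

α₀ = 1 / (1 + K1/[H⁺] + K1K2/[H⁺]²) = 1 / (1 + 10^+0.96 + 10^-1.17)
   = 1 / (1 + 9.1201 + 0.067608) = 1/10.188 = 0.09816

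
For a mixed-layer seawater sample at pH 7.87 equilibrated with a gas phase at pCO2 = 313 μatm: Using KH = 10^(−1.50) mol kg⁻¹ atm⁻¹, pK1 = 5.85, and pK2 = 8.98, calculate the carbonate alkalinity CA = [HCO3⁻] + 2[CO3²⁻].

CA = 1.20 mmol/kg

[CO2*] = KH · pCO2 = 10^(−1.50) × 313×10^-6 = 9.898×10^-6 mol/kg
α₀ = 1/(1 + K1/[H⁺] + K1K2/[H⁺]²) = 1/(1 + 10^+2.02 + 10^+0.91) = 0.008784
DIC = [CO2*]/α₀ = 9.898×10^-6 / 0.008784 = 1.127 mmol/kg
CA = (α₁ + 2α₂)·DIC = (0.9198 + 2×0.07140) × 1.127 = 1.20 mmol/kg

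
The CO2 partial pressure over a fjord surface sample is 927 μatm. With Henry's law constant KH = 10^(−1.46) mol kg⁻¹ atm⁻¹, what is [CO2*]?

[CO2*] = 32.1 μmol/kg

KH = 10^(−1.46) = 3.467×10^-2 mol kg⁻¹ atm⁻¹
[CO2*] = KH · pCO2 = 3.467×10^-2 × 927×10^-6 atm = 3.21×10^-5 mol/kg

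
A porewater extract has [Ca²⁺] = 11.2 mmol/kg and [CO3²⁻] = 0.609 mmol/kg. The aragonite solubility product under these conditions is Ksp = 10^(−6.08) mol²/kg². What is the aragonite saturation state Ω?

Ksp = 10^(−6.08) = 8.318×10^-7
Ω = [Ca²⁺][CO3²⁻]/Ksp = (11.2×10^-3)(0.609×10^-3) / 8.318×10^-7 = 8.20

Ω = 8.20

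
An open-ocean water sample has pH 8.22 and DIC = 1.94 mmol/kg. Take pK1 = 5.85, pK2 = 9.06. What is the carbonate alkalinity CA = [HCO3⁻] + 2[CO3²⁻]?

CA = [HCO3⁻] + 2[CO3²⁻] = (α₁ + 2α₂)·DIC
At pH 8.22: [H⁺]/K1 = 10^-2.37 = 0.0042658, K2/[H⁺] = 10^-0.84 = 0.14454
α₁ = 1/(1 + 0.0042658 + 0.14454) = 1/1.1488 = 0.8705; α₂ = α₁·K2/[H⁺] = 0.1258
α₁ + 2α₂ = 1.1221
CA = 1.1221 × 1.94 = 2.18 mmol/kg

CA = 2.18 mmol/kg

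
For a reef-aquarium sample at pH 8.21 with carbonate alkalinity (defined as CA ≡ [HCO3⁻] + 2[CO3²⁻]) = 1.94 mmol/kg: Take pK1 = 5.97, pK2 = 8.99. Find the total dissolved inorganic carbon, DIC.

DIC = 1.71 mmol/kg

CA = [HCO3⁻] + 2[CO3²⁻] = (α₁ + 2α₂)·DIC
At pH 8.21: [H⁺]/K1 = 10^-2.24 = 0.0057544, K2/[H⁺] = 10^-0.78 = 0.16596
α₁ = 1/(1 + 0.0057544 + 0.16596) = 1/1.1717 = 0.8535; α₂ = α₁·K2/[H⁺] = 0.1416
α₁ + 2α₂ = 1.1367
DIC = CA / (α₁ + 2α₂) = 1.94 / 1.1367 = 1.71 mmol/kg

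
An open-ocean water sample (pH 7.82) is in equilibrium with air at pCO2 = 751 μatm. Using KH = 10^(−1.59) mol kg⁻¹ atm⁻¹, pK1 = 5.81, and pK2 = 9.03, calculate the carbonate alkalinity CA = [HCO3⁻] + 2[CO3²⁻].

CA = 2.22 mmol/kg

[CO2*] = KH · pCO2 = 10^(−1.59) × 751×10^-6 = 1.930×10^-5 mol/kg
α₀ = 1/(1 + K1/[H⁺] + K1K2/[H⁺]²) = 1/(1 + 10^+2.01 + 10^+0.80) = 0.009121
DIC = [CO2*]/α₀ = 1.930×10^-5 / 0.009121 = 2.116 mmol/kg
CA = (α₁ + 2α₂)·DIC = (0.9333 + 2×0.05755) × 2.116 = 2.22 mmol/kg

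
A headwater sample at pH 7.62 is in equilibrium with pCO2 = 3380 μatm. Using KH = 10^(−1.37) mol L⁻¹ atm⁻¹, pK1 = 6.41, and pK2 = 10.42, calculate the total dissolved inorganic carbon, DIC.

DIC = 2.49 mmol/L

[CO2*] = KH · pCO2 = 10^(−1.37) × 3380×10^-6 = 1.442×10^-4 mol/L
α₀ = 1/(1 + K1/[H⁺] + K1K2/[H⁺]²) = 1/(1 + 10^+1.21 + 10^-1.59) = 0.05799
DIC = [CO2*]/α₀ = 1.442×10^-4 / 0.05799 = 2.49 mmol/L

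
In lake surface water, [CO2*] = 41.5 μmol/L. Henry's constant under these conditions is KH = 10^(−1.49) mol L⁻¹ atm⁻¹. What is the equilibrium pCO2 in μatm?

KH = 10^(−1.49) = 3.236×10^-2 mol L⁻¹ atm⁻¹
pCO2 = [CO2*]/KH = 41.5×10^-6 / 3.236×10^-2 = 1.28×10^-3 atm = 1280 μatm

pCO2 = 1280 μatm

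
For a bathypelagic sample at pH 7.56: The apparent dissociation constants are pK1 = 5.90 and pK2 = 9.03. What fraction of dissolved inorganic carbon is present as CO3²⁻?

α₂ = 0.0321

α₂ = 1 / (1 + [H⁺]/K2 + [H⁺]²/(K1K2)) = 1 / (1 + 10^+1.47 + 10^-0.19)
   = 1 / (1 + 29.512 + 0.64565) = 1/31.158 = 0.03209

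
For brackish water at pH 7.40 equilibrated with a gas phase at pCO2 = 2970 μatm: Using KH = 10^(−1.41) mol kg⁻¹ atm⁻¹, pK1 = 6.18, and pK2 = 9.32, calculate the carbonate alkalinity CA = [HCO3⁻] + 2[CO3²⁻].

CA = 1.96 mmol/kg

[CO2*] = KH · pCO2 = 10^(−1.41) × 2970×10^-6 = 1.155×10^-4 mol/kg
α₀ = 1/(1 + K1/[H⁺] + K1K2/[H⁺]²) = 1/(1 + 10^+1.22 + 10^-0.70) = 0.05619
DIC = [CO2*]/α₀ = 1.155×10^-4 / 0.05619 = 2.056 mmol/kg
CA = (α₁ + 2α₂)·DIC = (0.9326 + 2×0.01121) × 2.056 = 1.96 mmol/kg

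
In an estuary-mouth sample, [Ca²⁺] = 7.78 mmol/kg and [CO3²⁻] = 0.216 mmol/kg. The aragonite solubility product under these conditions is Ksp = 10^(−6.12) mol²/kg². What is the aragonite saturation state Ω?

Ksp = 10^(−6.12) = 7.586×10^-7
Ω = [Ca²⁺][CO3²⁻]/Ksp = (7.78×10^-3)(0.216×10^-3) / 7.586×10^-7 = 2.22

Ω = 2.22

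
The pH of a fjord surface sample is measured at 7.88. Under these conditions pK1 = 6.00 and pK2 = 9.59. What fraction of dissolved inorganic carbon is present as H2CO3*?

α₀ = 1 / (1 + K1/[H⁺] + K1K2/[H⁺]²) = 1 / (1 + 10^+1.88 + 10^+0.17)
   = 1 / (1 + 75.858 + 1.4791) = 1/78.337 = 0.01277

α₀ = 0.0128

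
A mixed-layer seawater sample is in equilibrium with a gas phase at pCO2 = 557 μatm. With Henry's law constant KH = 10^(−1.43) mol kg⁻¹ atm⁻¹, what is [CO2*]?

KH = 10^(−1.43) = 3.715×10^-2 mol kg⁻¹ atm⁻¹
[CO2*] = KH · pCO2 = 3.715×10^-2 × 557×10^-6 atm = 2.07×10^-5 mol/kg

[CO2*] = 20.7 μmol/kg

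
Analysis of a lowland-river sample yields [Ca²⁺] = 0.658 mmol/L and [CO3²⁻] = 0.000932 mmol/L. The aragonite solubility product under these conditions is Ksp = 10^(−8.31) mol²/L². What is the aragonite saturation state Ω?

Ksp = 10^(−8.31) = 4.898×10^-9
Ω = [Ca²⁺][CO3²⁻]/Ksp = (0.658×10^-3)(0.000932×10^-3) / 4.898×10^-9 = 0.125

Ω = 0.125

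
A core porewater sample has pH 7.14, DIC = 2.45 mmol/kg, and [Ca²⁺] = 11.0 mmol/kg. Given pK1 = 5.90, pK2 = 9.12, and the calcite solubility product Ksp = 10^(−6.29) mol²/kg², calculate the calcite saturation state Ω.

α₂ = 1 / (1 + [H⁺]/K2 + [H⁺]²/(K1K2)) = 1 / (1 + 10^+1.98 + 10^+0.74)
   = 1 / (1 + 95.499 + 5.4954) = 1/101.99 = 0.009804
[CO3²⁻] = α₂ × DIC = 0.009804 × 2.45 = 0.02402 mmol/kg
Ksp = 10^(−6.29) = 5.129×10^-7
Ω = [Ca²⁺][CO3²⁻]/Ksp = (11.0×10^-3)(2.402×10^-5) / 5.129×10^-7 = 0.515

Ω = 0.515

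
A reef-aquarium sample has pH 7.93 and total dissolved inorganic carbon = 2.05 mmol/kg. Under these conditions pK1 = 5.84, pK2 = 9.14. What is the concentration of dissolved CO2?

[CO2*] = 15.6 μmol/kg

α₀ = 1 / (1 + K1/[H⁺] + K1K2/[H⁺]²) = 1 / (1 + 10^+2.09 + 10^+0.88)
   = 1 / (1 + 123.03 + 7.5858) = 1/131.61 = 0.007598
[CO2*] = α₀ × DIC = 0.007598 × 2.05 = 0.0156 mmol/kg = 15.6 μmol/kg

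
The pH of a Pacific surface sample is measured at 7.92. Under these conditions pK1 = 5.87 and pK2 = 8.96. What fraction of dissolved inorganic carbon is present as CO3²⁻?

α₂ = 0.0829

α₂ = 1 / (1 + [H⁺]/K2 + [H⁺]²/(K1K2)) = 1 / (1 + 10^+1.04 + 10^-1.01)
   = 1 / (1 + 10.965 + 0.097724) = 1/12.063 = 0.08290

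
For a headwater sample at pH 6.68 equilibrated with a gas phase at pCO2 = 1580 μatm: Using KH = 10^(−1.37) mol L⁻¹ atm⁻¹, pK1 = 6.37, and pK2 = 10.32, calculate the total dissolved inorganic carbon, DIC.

DIC = 0.205 mmol/L

[CO2*] = KH · pCO2 = 10^(−1.37) × 1580×10^-6 = 6.740×10^-5 mol/L
α₀ = 1/(1 + K1/[H⁺] + K1K2/[H⁺]²) = 1/(1 + 10^+0.31 + 10^-3.33) = 0.3287
DIC = [CO2*]/α₀ = 6.740×10^-5 / 0.3287 = 0.205 mmol/L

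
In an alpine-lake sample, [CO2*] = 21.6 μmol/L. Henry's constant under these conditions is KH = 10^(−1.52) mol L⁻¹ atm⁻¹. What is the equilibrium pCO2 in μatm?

pCO2 = 715 μatm

KH = 10^(−1.52) = 3.020×10^-2 mol L⁻¹ atm⁻¹
pCO2 = [CO2*]/KH = 21.6×10^-6 / 3.020×10^-2 = 7.15×10^-4 atm = 715 μatm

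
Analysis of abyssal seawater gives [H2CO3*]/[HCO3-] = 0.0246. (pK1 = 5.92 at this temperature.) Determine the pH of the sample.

pH = 7.53

From K1 = [H⁺][HCO3-]/[H2CO3*]:  pH = pK1 − log₁₀([H2CO3*]/[HCO3-])
log₁₀(0.0246) = -1.609
pH = 5.92 − (-1.609) = 7.53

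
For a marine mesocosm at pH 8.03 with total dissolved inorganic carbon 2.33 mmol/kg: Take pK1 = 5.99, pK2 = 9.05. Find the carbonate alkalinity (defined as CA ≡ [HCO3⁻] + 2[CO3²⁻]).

CA = [HCO3⁻] + 2[CO3²⁻] = (α₁ + 2α₂)·DIC
At pH 8.03: [H⁺]/K1 = 10^-2.04 = 0.0091201, K2/[H⁺] = 10^-1.02 = 0.095499
α₁ = 1/(1 + 0.0091201 + 0.095499) = 1/1.1046 = 0.9053; α₂ = α₁·K2/[H⁺] = 0.08645
α₁ + 2α₂ = 1.0782
CA = 1.0782 × 2.33 = 2.51 mmol/kg

CA = 2.51 mmol/kg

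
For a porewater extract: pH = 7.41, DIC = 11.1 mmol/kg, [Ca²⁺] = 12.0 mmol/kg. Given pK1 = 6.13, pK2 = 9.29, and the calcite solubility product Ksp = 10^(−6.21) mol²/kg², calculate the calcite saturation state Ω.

α₂ = 1 / (1 + [H⁺]/K2 + [H⁺]²/(K1K2)) = 1 / (1 + 10^+1.88 + 10^+0.60)
   = 1 / (1 + 75.858 + 3.9811) = 1/80.839 = 0.01237
[CO3²⁻] = α₂ × DIC = 0.01237 × 11.1 = 0.1373 mmol/kg
Ksp = 10^(−6.21) = 6.166×10^-7
Ω = [Ca²⁺][CO3²⁻]/Ksp = (12.0×10^-3)(1.373×10^-4) / 6.166×10^-7 = 2.67

Ω = 2.67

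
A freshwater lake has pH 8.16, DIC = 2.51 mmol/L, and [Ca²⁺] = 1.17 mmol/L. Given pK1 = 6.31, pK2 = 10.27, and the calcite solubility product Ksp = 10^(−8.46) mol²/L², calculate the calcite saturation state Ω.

α₂ = 1 / (1 + [H⁺]/K2 + [H⁺]²/(K1K2)) = 1 / (1 + 10^+2.11 + 10^+0.26)
   = 1 / (1 + 128.82 + 1.8197) = 1/131.64 = 0.007596
[CO3²⁻] = α₂ × DIC = 0.007596 × 2.51 = 0.01907 mmol/L = 19.07 μmol/L
Ksp = 10^(−8.46) = 3.467×10^-9
Ω = [Ca²⁺][CO3²⁻]/Ksp = (1.17×10^-3)(1.907×10^-5) / 3.467×10^-9 = 6.43

Ω = 6.43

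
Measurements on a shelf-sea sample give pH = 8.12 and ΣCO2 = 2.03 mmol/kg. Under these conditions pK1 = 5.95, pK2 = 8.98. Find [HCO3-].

[HCO3⁻] = 1.77 mmol/kg

α₁ = 1 / (1 + [H⁺]/K1 + K2/[H⁺]) = 1 / (1 + 10^-2.17 + 10^-0.86)
   = 1 / (1 + 0.0067608 + 0.13804) = 1/1.1448 = 0.8735
[HCO3⁻] = α₁ × DIC = 0.8735 × 2.03 = 1.77 mmol/kg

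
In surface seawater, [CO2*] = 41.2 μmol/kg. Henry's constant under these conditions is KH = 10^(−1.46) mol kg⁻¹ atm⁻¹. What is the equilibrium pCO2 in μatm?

pCO2 = 1190 μatm

KH = 10^(−1.46) = 3.467×10^-2 mol kg⁻¹ atm⁻¹
pCO2 = [CO2*]/KH = 41.2×10^-6 / 3.467×10^-2 = 1.19×10^-3 atm = 1190 μatm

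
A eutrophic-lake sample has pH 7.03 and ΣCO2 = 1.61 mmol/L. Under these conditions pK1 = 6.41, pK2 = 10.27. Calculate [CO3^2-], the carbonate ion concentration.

[CO3²⁻] = 0.747 μmol/L

α₂ = 1 / (1 + [H⁺]/K2 + [H⁺]²/(K1K2)) = 1 / (1 + 10^+3.24 + 10^+2.62)
   = 1 / (1 + 1737.8 + 416.87) = 1/2155.7 = 0.0004639
[CO3²⁻] = α₂ × DIC = 0.0004639 × 1.61 = 0.000747 mmol/L = 0.747 μmol/L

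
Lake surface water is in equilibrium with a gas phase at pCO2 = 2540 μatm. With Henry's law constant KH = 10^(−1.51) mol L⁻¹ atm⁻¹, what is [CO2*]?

[CO2*] = 78.5 μmol/L

KH = 10^(−1.51) = 3.090×10^-2 mol L⁻¹ atm⁻¹
[CO2*] = KH · pCO2 = 3.090×10^-2 × 2540×10^-6 atm = 7.85×10^-5 mol/L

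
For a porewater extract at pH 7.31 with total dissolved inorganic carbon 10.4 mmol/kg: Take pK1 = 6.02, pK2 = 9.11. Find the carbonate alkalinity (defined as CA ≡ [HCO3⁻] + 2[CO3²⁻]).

CA = 10.1 mmol/kg

CA = [HCO3⁻] + 2[CO3²⁻] = (α₁ + 2α₂)·DIC
At pH 7.31: [H⁺]/K1 = 10^-1.29 = 0.051286, K2/[H⁺] = 10^-1.80 = 0.015849
α₁ = 1/(1 + 0.051286 + 0.015849) = 1/1.0671 = 0.9371; α₂ = α₁·K2/[H⁺] = 0.01485
α₁ + 2α₂ = 0.9668
CA = 0.9668 × 10.4 = 10.1 mmol/kg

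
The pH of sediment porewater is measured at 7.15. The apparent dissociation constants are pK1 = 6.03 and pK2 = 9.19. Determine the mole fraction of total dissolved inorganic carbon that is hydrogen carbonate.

α₁ = 0.922

α₁ = 1 / (1 + [H⁺]/K1 + K2/[H⁺]) = 1 / (1 + 10^-1.12 + 10^-2.04)
   = 1 / (1 + 0.075858 + 0.0091201) = 1/1.0850 = 0.9217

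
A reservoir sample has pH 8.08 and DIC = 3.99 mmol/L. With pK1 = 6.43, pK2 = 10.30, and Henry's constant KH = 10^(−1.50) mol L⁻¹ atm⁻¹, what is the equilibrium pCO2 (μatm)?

pCO2 = 2750 μatm

α₀ = 1 / (1 + K1/[H⁺] + K1K2/[H⁺]²) = 1 / (1 + 10^+1.65 + 10^-0.57)
   = 1 / (1 + 44.668 + 0.26915) = 1/45.938 = 0.02177
[CO2*] = α₀ × DIC = 0.02177 × 3.99 = 0.08686 mmol/L
pCO2 = [CO2*]/KH = 8.686×10^-5 / 3.162×10^-2 = 2750 μatm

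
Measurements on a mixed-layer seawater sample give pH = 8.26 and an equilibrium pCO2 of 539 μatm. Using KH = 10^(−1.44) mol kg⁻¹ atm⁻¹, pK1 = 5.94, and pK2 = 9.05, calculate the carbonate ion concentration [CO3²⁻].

[CO3²⁻] = 0.663 mmol/kg

[CO2*] = KH · pCO2 = 10^(−1.44) × 539×10^-6 = 1.957×10^-5 mol/kg
α₀ = 1/(1 + K1/[H⁺] + K1K2/[H⁺]²) = 1/(1 + 10^+2.32 + 10^+1.53) = 0.004101
DIC = [CO2*]/α₀ = 1.957×10^-5 / 0.004101 = 4.771 mmol/kg
[CO3²⁻] = α₂·DIC; α₂ = 0.1390, so [CO3²⁻] = 0.1390 × 4.771 = 0.663 mmol/kg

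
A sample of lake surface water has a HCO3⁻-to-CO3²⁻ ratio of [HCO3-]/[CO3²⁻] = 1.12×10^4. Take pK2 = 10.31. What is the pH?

pH = 6.26

From K2 = [H⁺][CO3²⁻]/[HCO3-]:  pH = pK2 − log₁₀([HCO3-]/[CO3²⁻])
log₁₀(1.12×10^4) = +4.049
pH = 10.31 − (+4.049) = 6.26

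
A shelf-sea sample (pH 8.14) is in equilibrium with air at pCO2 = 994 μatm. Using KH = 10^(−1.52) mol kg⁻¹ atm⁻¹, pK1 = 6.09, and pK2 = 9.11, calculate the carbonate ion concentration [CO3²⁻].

[CO2*] = KH · pCO2 = 10^(−1.52) × 994×10^-6 = 3.002×10^-5 mol/kg
α₀ = 1/(1 + K1/[H⁺] + K1K2/[H⁺]²) = 1/(1 + 10^+2.05 + 10^+1.08) = 0.007986
DIC = [CO2*]/α₀ = 3.002×10^-5 / 0.007986 = 3.759 mmol/kg
[CO3²⁻] = α₂·DIC; α₂ = 0.09601, so [CO3²⁻] = 0.09601 × 3.759 = 0.361 mmol/kg

[CO3²⁻] = 0.361 mmol/kg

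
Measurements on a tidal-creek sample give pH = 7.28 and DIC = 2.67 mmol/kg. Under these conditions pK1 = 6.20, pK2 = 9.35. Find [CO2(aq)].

[CO2*] = 0.203 mmol/kg

α₀ = 1 / (1 + K1/[H⁺] + K1K2/[H⁺]²) = 1 / (1 + 10^+1.08 + 10^-0.99)
   = 1 / (1 + 12.023 + 0.10233) = 1/13.125 = 0.07619
[CO2*] = α₀ × DIC = 0.07619 × 2.67 = 0.203 mmol/kg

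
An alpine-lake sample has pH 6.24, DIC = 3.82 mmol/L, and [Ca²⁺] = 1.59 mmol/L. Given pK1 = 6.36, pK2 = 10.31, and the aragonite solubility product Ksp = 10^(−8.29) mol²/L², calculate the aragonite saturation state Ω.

α₂ = 1 / (1 + [H⁺]/K2 + [H⁺]²/(K1K2)) = 1 / (1 + 10^+4.07 + 10^+4.19)
   = 1 / (1 + 1.1749×10^4 + 1.5488×10^4) = 1/2.7238×10^4 = 3.671×10^-5
[CO3²⁻] = α₂ × DIC = 3.671×10^-5 × 3.82 = 0.0001402 mmol/L = 0.1402 μmol/L
Ksp = 10^(−8.29) = 5.129×10^-9
Ω = [Ca²⁺][CO3²⁻]/Ksp = (1.59×10^-3)(1.402×10^-7) / 5.129×10^-9 = 0.0435

Ω = 0.0435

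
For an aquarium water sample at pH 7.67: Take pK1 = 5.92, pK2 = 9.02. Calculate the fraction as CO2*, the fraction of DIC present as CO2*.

α₀ = 0.0167

α₀ = 1 / (1 + K1/[H⁺] + K1K2/[H⁺]²) = 1 / (1 + 10^+1.75 + 10^+0.40)
   = 1 / (1 + 56.234 + 2.5119) = 1/59.746 = 0.01674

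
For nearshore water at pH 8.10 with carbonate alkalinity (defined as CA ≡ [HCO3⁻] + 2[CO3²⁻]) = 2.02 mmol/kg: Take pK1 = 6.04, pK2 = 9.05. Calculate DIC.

CA = [HCO3⁻] + 2[CO3²⁻] = (α₁ + 2α₂)·DIC
At pH 8.10: [H⁺]/K1 = 10^-2.06 = 0.0087096, K2/[H⁺] = 10^-0.95 = 0.11220
α₁ = 1/(1 + 0.0087096 + 0.11220) = 1/1.1209 = 0.8921; α₂ = α₁·K2/[H⁺] = 0.1001
α₁ + 2α₂ = 1.0923
DIC = CA / (α₁ + 2α₂) = 2.02 / 1.0923 = 1.85 mmol/kg

DIC = 1.85 mmol/kg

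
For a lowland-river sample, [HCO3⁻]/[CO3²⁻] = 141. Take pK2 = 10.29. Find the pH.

pH = 8.14

From K2 = [H⁺][CO3²⁻]/[HCO3⁻]:  pH = pK2 − log₁₀([HCO3⁻]/[CO3²⁻])
log₁₀(141) = +2.149
pH = 10.29 − (+2.149) = 8.14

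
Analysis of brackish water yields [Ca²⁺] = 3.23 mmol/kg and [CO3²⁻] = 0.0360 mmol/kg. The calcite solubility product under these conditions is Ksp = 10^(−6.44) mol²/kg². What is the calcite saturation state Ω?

Ksp = 10^(−6.44) = 3.631×10^-7
Ω = [Ca²⁺][CO3²⁻]/Ksp = (3.23×10^-3)(0.0360×10^-3) / 3.631×10^-7 = 0.320

Ω = 0.320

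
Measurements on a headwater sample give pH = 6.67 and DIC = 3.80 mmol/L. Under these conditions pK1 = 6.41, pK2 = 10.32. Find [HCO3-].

[HCO3⁻] = 2.45 mmol/L

α₁ = 1 / (1 + [H⁺]/K1 + K2/[H⁺]) = 1 / (1 + 10^-0.26 + 10^-3.65)
   = 1 / (1 + 0.54954 + 0.00022387) = 1/1.5498 = 0.6453
[HCO3⁻] = α₁ × DIC = 0.6453 × 3.80 = 2.45 mmol/L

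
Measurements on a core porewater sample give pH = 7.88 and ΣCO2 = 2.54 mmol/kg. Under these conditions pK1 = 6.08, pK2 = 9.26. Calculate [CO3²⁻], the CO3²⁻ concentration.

[CO3²⁻] = 0.100 mmol/kg

α₂ = 1 / (1 + [H⁺]/K2 + [H⁺]²/(K1K2)) = 1 / (1 + 10^+1.38 + 10^-0.42)
   = 1 / (1 + 23.988 + 0.38019) = 1/25.369 = 0.03942
[CO3²⁻] = α₂ × DIC = 0.03942 × 2.54 = 0.100 mmol/kg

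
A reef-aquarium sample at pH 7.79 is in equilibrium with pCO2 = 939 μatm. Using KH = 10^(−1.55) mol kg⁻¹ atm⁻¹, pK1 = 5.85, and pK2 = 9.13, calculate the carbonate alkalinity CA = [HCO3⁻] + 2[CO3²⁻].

[CO2*] = KH · pCO2 = 10^(−1.55) × 939×10^-6 = 2.646×10^-5 mol/kg
α₀ = 1/(1 + K1/[H⁺] + K1K2/[H⁺]²) = 1/(1 + 10^+1.94 + 10^+0.60) = 0.01086
DIC = [CO2*]/α₀ = 2.646×10^-5 / 0.01086 = 2.437 mmol/kg
CA = (α₁ + 2α₂)·DIC = (0.9459 + 2×0.04324) × 2.437 = 2.52 mmol/kg

CA = 2.52 mmol/kg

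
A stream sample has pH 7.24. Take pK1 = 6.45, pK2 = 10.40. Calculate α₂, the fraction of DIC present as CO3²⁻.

α₂ = 0.000595

α₂ = 1 / (1 + [H⁺]/K2 + [H⁺]²/(K1K2)) = 1 / (1 + 10^+3.16 + 10^+2.37)
   = 1 / (1 + 1445.4 + 234.42) = 1/1680.9 = 0.0005949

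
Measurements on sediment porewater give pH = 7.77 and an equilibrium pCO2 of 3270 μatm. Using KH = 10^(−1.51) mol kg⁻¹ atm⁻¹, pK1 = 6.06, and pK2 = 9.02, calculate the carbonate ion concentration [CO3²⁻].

[CO2*] = KH · pCO2 = 10^(−1.51) × 3270×10^-6 = 1.011×10^-4 mol/kg
α₀ = 1/(1 + K1/[H⁺] + K1K2/[H⁺]²) = 1/(1 + 10^+1.71 + 10^+0.46) = 0.01813
DIC = [CO2*]/α₀ = 1.011×10^-4 / 0.01813 = 5.575 mmol/kg
[CO3²⁻] = α₂·DIC; α₂ = 0.05228, so [CO3²⁻] = 0.05228 × 5.575 = 0.291 mmol/kg

[CO3²⁻] = 0.291 mmol/kg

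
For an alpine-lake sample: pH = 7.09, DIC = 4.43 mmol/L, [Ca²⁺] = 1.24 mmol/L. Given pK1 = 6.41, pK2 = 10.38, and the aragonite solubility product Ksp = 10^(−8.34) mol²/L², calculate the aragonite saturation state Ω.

Ω = 0.510

α₂ = 1 / (1 + [H⁺]/K2 + [H⁺]²/(K1K2)) = 1 / (1 + 10^+3.29 + 10^+2.61)
   = 1 / (1 + 1949.8 + 407.38) = 1/2358.2 = 0.0004240
[CO3²⁻] = α₂ × DIC = 0.0004240 × 4.43 = 0.001879 mmol/L = 1.879 μmol/L
Ksp = 10^(−8.34) = 4.571×10^-9
Ω = [Ca²⁺][CO3²⁻]/Ksp = (1.24×10^-3)(1.879×10^-6) / 4.571×10^-9 = 0.510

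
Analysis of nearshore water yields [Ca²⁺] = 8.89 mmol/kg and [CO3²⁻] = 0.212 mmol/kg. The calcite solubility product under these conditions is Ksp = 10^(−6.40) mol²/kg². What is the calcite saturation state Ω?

Ω = 4.73

Ksp = 10^(−6.40) = 3.981×10^-7
Ω = [Ca²⁺][CO3²⁻]/Ksp = (8.89×10^-3)(0.212×10^-3) / 3.981×10^-7 = 4.73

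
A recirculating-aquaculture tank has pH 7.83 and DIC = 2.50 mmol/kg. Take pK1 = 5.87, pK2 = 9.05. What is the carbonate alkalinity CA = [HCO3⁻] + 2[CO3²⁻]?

CA = [HCO3⁻] + 2[CO3²⁻] = (α₁ + 2α₂)·DIC
At pH 7.83: [H⁺]/K1 = 10^-1.96 = 0.010965, K2/[H⁺] = 10^-1.22 = 0.060256
α₁ = 1/(1 + 0.010965 + 0.060256) = 1/1.0712 = 0.9335; α₂ = α₁·K2/[H⁺] = 0.05625
α₁ + 2α₂ = 1.0460
CA = 1.0460 × 2.50 = 2.62 mmol/kg

CA = 2.62 mmol/kg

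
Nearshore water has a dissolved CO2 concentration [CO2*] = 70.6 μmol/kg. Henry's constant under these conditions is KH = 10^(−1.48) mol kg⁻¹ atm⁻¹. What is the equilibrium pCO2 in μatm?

pCO2 = 2130 μatm

KH = 10^(−1.48) = 3.311×10^-2 mol kg⁻¹ atm⁻¹
pCO2 = [CO2*]/KH = 70.6×10^-6 / 3.311×10^-2 = 2.13×10^-3 atm = 2130 μatm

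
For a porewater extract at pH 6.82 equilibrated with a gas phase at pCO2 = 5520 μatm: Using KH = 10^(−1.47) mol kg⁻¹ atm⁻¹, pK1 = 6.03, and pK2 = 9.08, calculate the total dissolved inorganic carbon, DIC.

[CO2*] = KH · pCO2 = 10^(−1.47) × 5520×10^-6 = 1.870×10^-4 mol/kg
α₀ = 1/(1 + K1/[H⁺] + K1K2/[H⁺]²) = 1/(1 + 10^+0.79 + 10^-1.47) = 0.1389
DIC = [CO2*]/α₀ = 1.870×10^-4 / 0.1389 = 1.35 mmol/kg

DIC = 1.35 mmol/kg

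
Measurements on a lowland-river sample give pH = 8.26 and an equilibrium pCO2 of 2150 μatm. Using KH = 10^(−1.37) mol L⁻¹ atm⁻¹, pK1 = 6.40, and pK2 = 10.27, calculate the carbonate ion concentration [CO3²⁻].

[CO3²⁻] = 0.0649 mmol/L

[CO2*] = KH · pCO2 = 10^(−1.37) × 2150×10^-6 = 9.171×10^-5 mol/L
α₀ = 1/(1 + K1/[H⁺] + K1K2/[H⁺]²) = 1/(1 + 10^+1.86 + 10^-0.15) = 0.01349
DIC = [CO2*]/α₀ = 9.171×10^-5 / 0.01349 = 6.801 mmol/L
[CO3²⁻] = α₂·DIC; α₂ = 0.009547, so [CO3²⁻] = 0.009547 × 6.801 = 0.0649 mmol/L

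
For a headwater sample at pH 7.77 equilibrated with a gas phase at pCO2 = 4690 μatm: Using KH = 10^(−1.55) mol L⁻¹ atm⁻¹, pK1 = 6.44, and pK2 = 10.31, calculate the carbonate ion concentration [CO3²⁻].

[CO3²⁻] = 8.15 μmol/L

[CO2*] = KH · pCO2 = 10^(−1.55) × 4690×10^-6 = 1.322×10^-4 mol/L
α₀ = 1/(1 + K1/[H⁺] + K1K2/[H⁺]²) = 1/(1 + 10^+1.33 + 10^-1.21) = 0.04456
DIC = [CO2*]/α₀ = 1.322×10^-4 / 0.04456 = 2.966 mmol/L
[CO3²⁻] = α₂·DIC; α₂ = 0.002748, so [CO3²⁻] = 0.002748 × 2.966 = 0.00815 mmol/L = 8.15 μmol/L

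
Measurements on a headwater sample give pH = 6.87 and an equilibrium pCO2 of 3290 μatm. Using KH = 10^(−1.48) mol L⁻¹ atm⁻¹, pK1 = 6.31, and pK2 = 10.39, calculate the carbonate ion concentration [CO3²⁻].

[CO2*] = KH · pCO2 = 10^(−1.48) × 3290×10^-6 = 1.089×10^-4 mol/L
α₀ = 1/(1 + K1/[H⁺] + K1K2/[H⁺]²) = 1/(1 + 10^+0.56 + 10^-2.96) = 0.2159
DIC = [CO2*]/α₀ = 1.089×10^-4 / 0.2159 = 0.5046 mmol/L
[CO3²⁻] = α₂·DIC; α₂ = 0.0002367, so [CO3²⁻] = 0.0002367 × 0.5046 = 0.000119 mmol/L = 0.119 μmol/L

[CO3²⁻] = 0.119 μmol/L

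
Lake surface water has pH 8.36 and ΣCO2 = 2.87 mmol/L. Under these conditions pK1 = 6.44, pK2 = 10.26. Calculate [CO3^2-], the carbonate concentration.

α₂ = 1 / (1 + [H⁺]/K2 + [H⁺]²/(K1K2)) = 1 / (1 + 10^+1.90 + 10^-0.02)
   = 1 / (1 + 79.433 + 0.95499) = 1/81.388 = 0.01229
[CO3²⁻] = α₂ × DIC = 0.01229 × 2.87 = 0.0353 mmol/L

[CO3²⁻] = 0.0353 mmol/L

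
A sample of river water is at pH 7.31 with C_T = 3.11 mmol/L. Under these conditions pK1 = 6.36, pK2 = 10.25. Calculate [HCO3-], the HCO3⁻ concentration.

α₁ = 1 / (1 + [H⁺]/K1 + K2/[H⁺]) = 1 / (1 + 10^-0.95 + 10^-2.94)
   = 1 / (1 + 0.11220 + 0.0011482) = 1/1.1133 = 0.8982
[HCO3⁻] = α₁ × DIC = 0.8982 × 3.11 = 2.79 mmol/L

[HCO3⁻] = 2.79 mmol/L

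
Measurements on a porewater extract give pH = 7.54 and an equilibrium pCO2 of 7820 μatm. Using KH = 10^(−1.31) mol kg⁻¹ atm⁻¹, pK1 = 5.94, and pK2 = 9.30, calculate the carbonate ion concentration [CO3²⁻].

[CO2*] = KH · pCO2 = 10^(−1.31) × 7820×10^-6 = 3.830×10^-4 mol/kg
α₀ = 1/(1 + K1/[H⁺] + K1K2/[H⁺]²) = 1/(1 + 10^+1.60 + 10^-0.16) = 0.02409
DIC = [CO2*]/α₀ = 3.830×10^-4 / 0.02409 = 15.90 mmol/kg
[CO3²⁻] = α₂·DIC; α₂ = 0.01667, so [CO3²⁻] = 0.01667 × 15.90 = 0.265 mmol/kg

[CO3²⁻] = 0.265 mmol/kg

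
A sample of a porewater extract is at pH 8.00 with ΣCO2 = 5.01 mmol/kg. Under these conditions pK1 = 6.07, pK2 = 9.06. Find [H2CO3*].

[CO2*] = 0.0536 mmol/kg

α₀ = 1 / (1 + K1/[H⁺] + K1K2/[H⁺]²) = 1 / (1 + 10^+1.93 + 10^+0.87)
   = 1 / (1 + 85.114 + 7.4131) = 1/93.527 = 0.01069
[CO2*] = α₀ × DIC = 0.01069 × 5.01 = 0.0536 mmol/kg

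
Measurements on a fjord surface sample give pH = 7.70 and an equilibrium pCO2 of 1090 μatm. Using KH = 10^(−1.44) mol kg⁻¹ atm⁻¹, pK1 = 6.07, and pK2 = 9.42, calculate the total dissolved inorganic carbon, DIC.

DIC = 1.76 mmol/kg

[CO2*] = KH · pCO2 = 10^(−1.44) × 1090×10^-6 = 3.958×10^-5 mol/kg
α₀ = 1/(1 + K1/[H⁺] + K1K2/[H⁺]²) = 1/(1 + 10^+1.63 + 10^-0.09) = 0.02249
DIC = [CO2*]/α₀ = 3.958×10^-5 / 0.02249 = 1.76 mmol/kg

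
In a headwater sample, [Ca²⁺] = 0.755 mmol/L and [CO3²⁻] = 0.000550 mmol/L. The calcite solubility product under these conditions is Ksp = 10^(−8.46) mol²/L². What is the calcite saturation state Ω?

Ω = 0.120

Ksp = 10^(−8.46) = 3.467×10^-9
Ω = [Ca²⁺][CO3²⁻]/Ksp = (0.755×10^-3)(0.000550×10^-3) / 3.467×10^-9 = 0.120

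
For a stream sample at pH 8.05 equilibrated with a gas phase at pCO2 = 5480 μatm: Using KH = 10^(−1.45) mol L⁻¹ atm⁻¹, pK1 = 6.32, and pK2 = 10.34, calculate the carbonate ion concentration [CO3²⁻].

[CO2*] = KH · pCO2 = 10^(−1.45) × 5480×10^-6 = 1.944×10^-4 mol/L
α₀ = 1/(1 + K1/[H⁺] + K1K2/[H⁺]²) = 1/(1 + 10^+1.73 + 10^-0.56) = 0.01819
DIC = [CO2*]/α₀ = 1.944×10^-4 / 0.01819 = 10.69 mmol/L
[CO3²⁻] = α₂·DIC; α₂ = 0.005010, so [CO3²⁻] = 0.005010 × 10.69 = 0.0536 mmol/L

[CO3²⁻] = 0.0536 mmol/L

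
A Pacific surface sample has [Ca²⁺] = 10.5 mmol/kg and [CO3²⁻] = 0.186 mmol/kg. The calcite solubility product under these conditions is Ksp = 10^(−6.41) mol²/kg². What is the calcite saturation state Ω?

Ω = 5.02

Ksp = 10^(−6.41) = 3.890×10^-7
Ω = [Ca²⁺][CO3²⁻]/Ksp = (10.5×10^-3)(0.186×10^-3) / 3.890×10^-7 = 5.02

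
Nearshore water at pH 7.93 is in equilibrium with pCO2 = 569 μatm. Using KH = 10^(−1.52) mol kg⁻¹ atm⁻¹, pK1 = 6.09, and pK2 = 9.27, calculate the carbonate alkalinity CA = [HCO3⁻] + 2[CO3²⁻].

CA = 1.30 mmol/kg

[CO2*] = KH · pCO2 = 10^(−1.52) × 569×10^-6 = 1.718×10^-5 mol/kg
α₀ = 1/(1 + K1/[H⁺] + K1K2/[H⁺]²) = 1/(1 + 10^+1.84 + 10^+0.50) = 0.01363
DIC = [CO2*]/α₀ = 1.718×10^-5 / 0.01363 = 1.260 mmol/kg
CA = (α₁ + 2α₂)·DIC = (0.9433 + 2×0.04311) × 1.260 = 1.30 mmol/kg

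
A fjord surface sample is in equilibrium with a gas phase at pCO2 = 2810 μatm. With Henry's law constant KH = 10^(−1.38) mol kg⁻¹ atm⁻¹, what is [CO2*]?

KH = 10^(−1.38) = 4.169×10^-2 mol kg⁻¹ atm⁻¹
[CO2*] = KH · pCO2 = 4.169×10^-2 × 2810×10^-6 atm = 1.17×10^-4 mol/kg

[CO2*] = 117 μmol/kg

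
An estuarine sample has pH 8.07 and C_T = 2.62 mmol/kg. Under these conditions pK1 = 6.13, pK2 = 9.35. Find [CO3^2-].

α₂ = 1 / (1 + [H⁺]/K2 + [H⁺]²/(K1K2)) = 1 / (1 + 10^+1.28 + 10^-0.66)
   = 1 / (1 + 19.055 + 0.21878) = 1/20.273 = 0.04933
[CO3²⁻] = α₂ × DIC = 0.04933 × 2.62 = 0.129 mmol/kg

[CO3²⁻] = 0.129 mmol/kg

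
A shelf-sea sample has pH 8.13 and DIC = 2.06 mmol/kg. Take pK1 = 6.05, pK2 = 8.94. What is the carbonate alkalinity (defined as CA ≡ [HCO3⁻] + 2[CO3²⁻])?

CA = [HCO3⁻] + 2[CO3²⁻] = (α₁ + 2α₂)·DIC
At pH 8.13: [H⁺]/K1 = 10^-2.08 = 0.0083176, K2/[H⁺] = 10^-0.81 = 0.15488
α₁ = 1/(1 + 0.0083176 + 0.15488) = 1/1.1632 = 0.8597; α₂ = α₁·K2/[H⁺] = 0.1332
α₁ + 2α₂ = 1.1260
CA = 1.1260 × 2.06 = 2.32 mmol/kg

CA = 2.32 mmol/kg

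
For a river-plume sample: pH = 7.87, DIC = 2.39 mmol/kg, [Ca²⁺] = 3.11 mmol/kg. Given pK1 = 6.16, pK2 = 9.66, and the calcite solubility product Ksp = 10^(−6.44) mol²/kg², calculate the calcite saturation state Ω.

Ω = 0.321

α₂ = 1 / (1 + [H⁺]/K2 + [H⁺]²/(K1K2)) = 1 / (1 + 10^+1.79 + 10^+0.08)
   = 1 / (1 + 61.660 + 1.2023) = 1/63.862 = 0.01566
[CO3²⁻] = α₂ × DIC = 0.01566 × 2.39 = 0.03742 mmol/kg
Ksp = 10^(−6.44) = 3.631×10^-7
Ω = [Ca²⁺][CO3²⁻]/Ksp = (3.11×10^-3)(3.742×10^-5) / 3.631×10^-7 = 0.321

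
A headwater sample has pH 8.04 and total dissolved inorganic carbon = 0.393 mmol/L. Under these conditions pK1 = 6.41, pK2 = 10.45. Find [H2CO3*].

α₀ = 1 / (1 + K1/[H⁺] + K1K2/[H⁺]²) = 1 / (1 + 10^+1.63 + 10^-0.78)
   = 1 / (1 + 42.658 + 0.16596) = 1/43.824 = 0.02282
[CO2*] = α₀ × DIC = 0.02282 × 0.393 = 0.00897 mmol/L = 8.97 μmol/L

[CO2*] = 8.97 μmol/L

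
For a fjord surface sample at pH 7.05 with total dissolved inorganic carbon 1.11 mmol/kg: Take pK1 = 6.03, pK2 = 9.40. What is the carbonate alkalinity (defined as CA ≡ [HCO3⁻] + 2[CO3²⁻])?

CA = [HCO3⁻] + 2[CO3²⁻] = (α₁ + 2α₂)·DIC
At pH 7.05: [H⁺]/K1 = 10^-1.02 = 0.095499, K2/[H⁺] = 10^-2.35 = 0.0044668
α₁ = 1/(1 + 0.095499 + 0.0044668) = 1/1.1000 = 0.9091; α₂ = α₁·K2/[H⁺] = 0.004061
α₁ + 2α₂ = 0.9172
CA = 0.9172 × 1.11 = 1.02 mmol/kg

CA = 1.02 mmol/kg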